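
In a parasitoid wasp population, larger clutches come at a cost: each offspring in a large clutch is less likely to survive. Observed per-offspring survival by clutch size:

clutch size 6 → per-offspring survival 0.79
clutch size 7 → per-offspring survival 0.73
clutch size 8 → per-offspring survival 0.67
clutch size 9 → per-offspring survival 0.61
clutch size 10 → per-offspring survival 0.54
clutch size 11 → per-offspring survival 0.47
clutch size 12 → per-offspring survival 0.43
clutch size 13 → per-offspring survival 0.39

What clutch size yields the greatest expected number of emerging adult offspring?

9

Expected emerging adult offspring = c × s(c):
  c=6: 6 × 0.79 = 4.740
  c=7: 7 × 0.73 = 5.110
  c=8: 8 × 0.67 = 5.360
  c=9: 9 × 0.61 = 5.490
  c=10: 10 × 0.54 = 5.400
  c=11: 11 × 0.47 = 5.170
  c=12: 12 × 0.43 = 5.160
  c=13: 13 × 0.39 = 5.070
Maximum at c = 9 (5.490 emerging adult offspring).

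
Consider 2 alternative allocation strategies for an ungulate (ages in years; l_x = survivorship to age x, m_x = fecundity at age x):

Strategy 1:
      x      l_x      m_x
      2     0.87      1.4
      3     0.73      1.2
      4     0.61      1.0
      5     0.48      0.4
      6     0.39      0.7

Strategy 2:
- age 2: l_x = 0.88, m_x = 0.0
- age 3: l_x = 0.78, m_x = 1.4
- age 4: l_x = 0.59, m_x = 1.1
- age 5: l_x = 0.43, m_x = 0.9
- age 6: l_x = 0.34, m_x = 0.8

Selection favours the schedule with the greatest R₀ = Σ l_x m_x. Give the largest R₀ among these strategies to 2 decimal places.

Strategy 1: R₀ = 0.87×1.4 + 0.73×1.2 + 0.61×1.0 + 0.48×0.4 + 0.39×0.7 = 3.1690
Strategy 2: R₀ = 0.88×0.0 + 0.78×1.4 + 0.59×1.1 + 0.43×0.9 + 0.34×0.8 = 2.4000
Highest R₀: strategy 1 with 3.1690.

3.17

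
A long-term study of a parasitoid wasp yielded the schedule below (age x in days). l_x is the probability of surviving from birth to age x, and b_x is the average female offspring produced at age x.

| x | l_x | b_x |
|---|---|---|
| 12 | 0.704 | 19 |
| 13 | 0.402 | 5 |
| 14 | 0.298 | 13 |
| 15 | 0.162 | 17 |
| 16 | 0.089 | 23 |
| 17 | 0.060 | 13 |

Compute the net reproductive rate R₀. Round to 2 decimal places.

24.84

R₀ = Σ l_x b_x:
  age 12: 0.704 × 19 = 13.3760
  age 13: 0.402 × 5 = 2.0100
  age 14: 0.298 × 13 = 3.8740
  age 15: 0.162 × 17 = 2.7540
  age 16: 0.089 × 23 = 2.0470
  age 17: 0.060 × 13 = 0.7800
R₀ = 13.3760 + 2.0100 + 3.8740 + 2.7540 + 2.0470 + 0.7800 = 24.8410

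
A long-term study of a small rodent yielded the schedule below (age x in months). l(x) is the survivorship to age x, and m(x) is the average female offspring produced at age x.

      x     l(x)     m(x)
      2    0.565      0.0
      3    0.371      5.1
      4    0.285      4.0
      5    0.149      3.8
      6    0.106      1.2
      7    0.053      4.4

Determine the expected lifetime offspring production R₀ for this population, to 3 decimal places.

R₀ = Σ l(x) m(x):
  age 2: 0.565 × 0.0 = 0.0000
  age 3: 0.371 × 5.1 = 1.8921
  age 4: 0.285 × 4.0 = 1.1400
  age 5: 0.149 × 3.8 = 0.5662
  age 6: 0.106 × 1.2 = 0.1272
  age 7: 0.053 × 4.4 = 0.2332
R₀ = 0.0000 + 1.8921 + 1.1400 + 0.5662 + 0.1272 + 0.2332 = 3.9587

3.959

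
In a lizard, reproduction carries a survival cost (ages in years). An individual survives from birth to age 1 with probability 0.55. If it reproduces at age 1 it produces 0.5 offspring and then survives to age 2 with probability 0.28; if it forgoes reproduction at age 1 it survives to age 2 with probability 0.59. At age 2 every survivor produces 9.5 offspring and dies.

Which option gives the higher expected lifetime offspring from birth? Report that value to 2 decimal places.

breed at age 1: R₀ = 0.55 × (0.5 + 0.28 × 9.5) = 0.55 × 3.1600 = 1.7380
delay to age 2: R₀ = 0.55 × (0.59 × 9.5) = 0.55 × 5.6050 = 3.0827
Higher: delay to age 2 (3.0827).

3.08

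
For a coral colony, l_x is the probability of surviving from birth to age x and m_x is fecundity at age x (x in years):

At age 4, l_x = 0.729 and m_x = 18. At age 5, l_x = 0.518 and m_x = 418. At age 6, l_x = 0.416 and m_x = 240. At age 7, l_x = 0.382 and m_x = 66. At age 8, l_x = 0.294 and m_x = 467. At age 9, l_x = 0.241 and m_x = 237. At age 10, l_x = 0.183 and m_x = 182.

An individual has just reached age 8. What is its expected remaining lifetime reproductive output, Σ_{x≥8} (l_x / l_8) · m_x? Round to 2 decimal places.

774.56

l_8 = 0.294. Conditional survival from age 8 to x is l_x / l_8.
  x=8: (0.294/0.294) × 467 = 467.0000
  x=9: (0.241/0.294) × 237 = 194.2755
  x=10: (0.183/0.294) × 182 = 113.2857
Sum = 467.0000 + 194.2755 + 113.2857 = 774.5612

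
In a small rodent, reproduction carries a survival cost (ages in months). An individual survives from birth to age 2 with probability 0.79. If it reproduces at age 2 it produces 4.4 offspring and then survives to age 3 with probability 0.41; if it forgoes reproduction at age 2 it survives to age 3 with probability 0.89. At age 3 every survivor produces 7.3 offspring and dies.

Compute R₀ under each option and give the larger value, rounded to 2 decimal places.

5.84

breed at age 2: R₀ = 0.79 × (4.4 + 0.41 × 7.3) = 0.79 × 7.3930 = 5.8405
delay to age 3: R₀ = 0.79 × (0.89 × 7.3) = 0.79 × 6.4970 = 5.1326
Higher: breed at age 2 (5.8405).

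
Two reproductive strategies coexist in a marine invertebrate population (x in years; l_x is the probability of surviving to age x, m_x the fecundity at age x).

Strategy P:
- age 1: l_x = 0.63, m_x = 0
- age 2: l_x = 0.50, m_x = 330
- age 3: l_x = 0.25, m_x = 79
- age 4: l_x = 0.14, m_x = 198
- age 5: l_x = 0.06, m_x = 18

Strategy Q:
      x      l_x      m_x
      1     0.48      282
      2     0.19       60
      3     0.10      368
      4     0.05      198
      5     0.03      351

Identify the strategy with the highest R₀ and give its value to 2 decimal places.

213.55

Strategy P: R₀ = 0.63×0 + 0.50×330 + 0.25×79 + 0.14×198 + 0.06×18 = 213.5500
Strategy Q: R₀ = 0.48×282 + 0.19×60 + 0.10×368 + 0.05×198 + 0.03×351 = 203.9900
Highest R₀: strategy P with 213.5500.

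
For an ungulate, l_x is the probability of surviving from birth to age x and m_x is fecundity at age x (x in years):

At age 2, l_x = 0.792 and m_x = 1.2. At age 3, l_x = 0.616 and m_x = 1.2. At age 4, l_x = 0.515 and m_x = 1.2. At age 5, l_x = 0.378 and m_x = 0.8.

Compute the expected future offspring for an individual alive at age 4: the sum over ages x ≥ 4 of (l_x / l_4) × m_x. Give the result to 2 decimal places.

l_4 = 0.515. Conditional survival from age 4 to x is l_x / l_4.
  x=4: (0.515/0.515) × 1.2 = 1.2000
  x=5: (0.378/0.515) × 0.8 = 0.5872
Sum = 1.2000 + 0.5872 = 1.7872

1.79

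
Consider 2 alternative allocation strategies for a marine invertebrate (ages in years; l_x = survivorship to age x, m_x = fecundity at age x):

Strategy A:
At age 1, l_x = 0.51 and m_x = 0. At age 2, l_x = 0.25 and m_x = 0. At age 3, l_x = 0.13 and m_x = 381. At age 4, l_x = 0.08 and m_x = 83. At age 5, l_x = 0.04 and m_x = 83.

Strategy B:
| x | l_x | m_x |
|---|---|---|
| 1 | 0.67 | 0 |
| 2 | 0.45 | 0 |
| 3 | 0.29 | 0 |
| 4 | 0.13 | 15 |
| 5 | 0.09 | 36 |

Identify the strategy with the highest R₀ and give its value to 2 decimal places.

59.49

Strategy A: R₀ = 0.51×0 + 0.25×0 + 0.13×381 + 0.08×83 + 0.04×83 = 59.4900
Strategy B: R₀ = 0.67×0 + 0.45×0 + 0.29×0 + 0.13×15 + 0.09×36 = 5.1900
Highest R₀: strategy A with 59.4900.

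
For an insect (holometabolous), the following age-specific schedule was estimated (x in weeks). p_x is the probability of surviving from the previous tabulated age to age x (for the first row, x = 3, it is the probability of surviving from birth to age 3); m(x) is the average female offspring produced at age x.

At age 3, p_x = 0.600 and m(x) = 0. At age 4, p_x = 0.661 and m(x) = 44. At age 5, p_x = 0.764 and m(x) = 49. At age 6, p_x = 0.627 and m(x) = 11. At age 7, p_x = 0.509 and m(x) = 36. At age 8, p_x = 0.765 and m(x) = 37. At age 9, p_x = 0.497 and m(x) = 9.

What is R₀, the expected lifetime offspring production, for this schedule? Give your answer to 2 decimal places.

Survivorship from birth: l_x = p_3·p_4·…·p_x.
  l_3 = 0.60000
  l_4 = 0.39660
  l_5 = 0.30300
  l_6 = 0.18998
  l_7 = 0.09670
  l_8 = 0.07398
  l_9 = 0.03677
R₀ = Σ l_x m(x):
  age 3: 0.60000 × 0 = 0.0000
  age 4: 0.39660 × 44 = 17.4504
  age 5: 0.30300 × 49 = 14.8470
  age 6: 0.18998 × 11 = 2.0898
  age 7: 0.09670 × 36 = 3.4812
  age 8: 0.07398 × 37 = 2.7373
  age 9: 0.03677 × 9 = 0.3309
R₀ = 0.0000 + 17.4504 + 14.8470 + 2.0898 + 3.4812 + 2.7373 + 0.3309 = 40.9366

40.94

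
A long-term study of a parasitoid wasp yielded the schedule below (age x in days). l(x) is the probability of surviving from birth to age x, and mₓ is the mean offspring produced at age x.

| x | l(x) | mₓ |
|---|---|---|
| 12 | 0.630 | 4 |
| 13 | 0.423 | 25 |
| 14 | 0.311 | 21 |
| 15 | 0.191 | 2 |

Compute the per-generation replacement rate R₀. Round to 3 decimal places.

R₀ = Σ l(x) mₓ:
  age 12: 0.630 × 4 = 2.5200
  age 13: 0.423 × 25 = 10.5750
  age 14: 0.311 × 21 = 6.5310
  age 15: 0.191 × 2 = 0.3820
R₀ = 2.5200 + 10.5750 + 6.5310 + 0.3820 = 20.0080

20.008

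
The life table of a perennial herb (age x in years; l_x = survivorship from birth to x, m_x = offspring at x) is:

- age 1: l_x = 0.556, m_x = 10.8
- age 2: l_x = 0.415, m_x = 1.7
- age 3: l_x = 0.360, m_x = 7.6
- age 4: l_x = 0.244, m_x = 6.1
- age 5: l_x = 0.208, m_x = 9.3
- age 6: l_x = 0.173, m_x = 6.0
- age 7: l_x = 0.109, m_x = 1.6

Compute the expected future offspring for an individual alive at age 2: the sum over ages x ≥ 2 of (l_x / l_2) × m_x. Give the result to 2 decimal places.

19.46

l_2 = 0.415. Conditional survival from age 2 to x is l_x / l_2.
  x=2: (0.415/0.415) × 1.7 = 1.7000
  x=3: (0.360/0.415) × 7.6 = 6.5928
  x=4: (0.244/0.415) × 6.1 = 3.5865
  x=5: (0.208/0.415) × 9.3 = 4.6612
  x=6: (0.173/0.415) × 6.0 = 2.5012
  x=7: (0.109/0.415) × 1.6 = 0.4202
Sum = 1.7000 + 6.5928 + 3.5865 + 4.6612 + 2.5012 + 0.4202 = 19.4619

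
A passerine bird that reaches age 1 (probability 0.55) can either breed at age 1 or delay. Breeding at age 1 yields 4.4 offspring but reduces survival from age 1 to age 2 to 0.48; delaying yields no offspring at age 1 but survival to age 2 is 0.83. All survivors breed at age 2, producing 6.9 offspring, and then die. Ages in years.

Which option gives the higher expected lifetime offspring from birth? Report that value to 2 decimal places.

4.24

breed at age 1: R₀ = 0.55 × (4.4 + 0.48 × 6.9) = 0.55 × 7.7120 = 4.2416
delay to age 2: R₀ = 0.55 × (0.83 × 6.9) = 0.55 × 5.7270 = 3.1499
Higher: breed at age 1 (4.2416).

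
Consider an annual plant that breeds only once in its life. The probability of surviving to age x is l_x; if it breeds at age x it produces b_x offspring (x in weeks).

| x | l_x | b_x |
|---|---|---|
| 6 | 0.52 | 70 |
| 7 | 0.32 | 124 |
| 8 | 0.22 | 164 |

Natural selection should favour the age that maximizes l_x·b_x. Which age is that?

7

Expected offspring if breeding at age x = l_x × b_x:
  age 6: 0.52 × 70 = 36.400
  age 7: 0.32 × 124 = 39.680
  age 8: 0.22 × 164 = 36.080
Maximum at age 7 (39.680).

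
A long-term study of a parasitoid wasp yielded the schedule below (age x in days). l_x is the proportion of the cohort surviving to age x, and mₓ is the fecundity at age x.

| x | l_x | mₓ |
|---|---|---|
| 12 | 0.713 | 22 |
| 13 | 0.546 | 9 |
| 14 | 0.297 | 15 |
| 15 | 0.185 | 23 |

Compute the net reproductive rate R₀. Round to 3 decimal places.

R₀ = Σ l_x mₓ:
  age 12: 0.713 × 22 = 15.6860
  age 13: 0.546 × 9 = 4.9140
  age 14: 0.297 × 15 = 4.4550
  age 15: 0.185 × 23 = 4.2550
R₀ = 15.6860 + 4.9140 + 4.4550 + 4.2550 = 29.3100

29.310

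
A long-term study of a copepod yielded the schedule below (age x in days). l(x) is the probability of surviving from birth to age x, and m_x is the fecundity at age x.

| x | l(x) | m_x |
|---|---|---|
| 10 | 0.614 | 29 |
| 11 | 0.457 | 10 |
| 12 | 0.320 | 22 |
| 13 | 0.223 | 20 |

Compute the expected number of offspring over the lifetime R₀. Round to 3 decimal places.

33.876

R₀ = Σ l(x) m_x:
  age 10: 0.614 × 29 = 17.8060
  age 11: 0.457 × 10 = 4.5700
  age 12: 0.320 × 22 = 7.0400
  age 13: 0.223 × 20 = 4.4600
R₀ = 17.8060 + 4.5700 + 7.0400 + 4.4600 = 33.8760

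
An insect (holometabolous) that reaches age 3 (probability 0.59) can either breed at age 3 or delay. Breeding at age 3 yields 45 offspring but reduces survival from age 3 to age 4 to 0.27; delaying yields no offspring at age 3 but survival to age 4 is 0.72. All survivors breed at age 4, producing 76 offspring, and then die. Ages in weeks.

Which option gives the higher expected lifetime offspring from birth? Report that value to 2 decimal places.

breed at age 3: R₀ = 0.59 × (45 + 0.27 × 76) = 0.59 × 65.5200 = 38.6568
delay to age 4: R₀ = 0.59 × (0.72 × 76) = 0.59 × 54.7200 = 32.2848
Higher: breed at age 3 (38.6568).

38.66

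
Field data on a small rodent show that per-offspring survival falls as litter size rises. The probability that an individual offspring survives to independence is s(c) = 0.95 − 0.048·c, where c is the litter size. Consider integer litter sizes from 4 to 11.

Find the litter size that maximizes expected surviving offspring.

10

Expected surviving offspring = c × s(c):
  c=4: 4 × 0.758 = 3.032
  c=5: 5 × 0.710 = 3.550
  c=6: 6 × 0.662 = 3.972
  c=7: 7 × 0.614 = 4.298
  c=8: 8 × 0.566 = 4.528
  c=9: 9 × 0.518 = 4.662
  c=10: 10 × 0.470 = 4.700
  c=11: 11 × 0.422 = 4.642
Maximum at c = 10 (4.700 surviving offspring).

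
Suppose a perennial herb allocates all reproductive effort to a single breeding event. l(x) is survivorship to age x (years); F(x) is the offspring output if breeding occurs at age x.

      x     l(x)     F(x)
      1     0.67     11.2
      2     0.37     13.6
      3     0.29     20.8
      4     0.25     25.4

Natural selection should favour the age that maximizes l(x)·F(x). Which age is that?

1

Expected offspring if breeding at age x = l(x) × F(x):
  age 1: 0.67 × 11.2 = 7.504
  age 2: 0.37 × 13.6 = 5.032
  age 3: 0.29 × 20.8 = 6.032
  age 4: 0.25 × 25.4 = 6.350
Maximum at age 1 (7.504).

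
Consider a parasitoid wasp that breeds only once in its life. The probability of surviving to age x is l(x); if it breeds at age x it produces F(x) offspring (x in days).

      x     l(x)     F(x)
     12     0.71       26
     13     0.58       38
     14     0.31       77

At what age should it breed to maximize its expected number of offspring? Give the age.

Expected offspring if breeding at age x = l(x) × F(x):
  age 12: 0.71 × 26 = 18.460
  age 13: 0.58 × 38 = 22.040
  age 14: 0.31 × 77 = 23.870
Maximum at age 14 (23.870).

14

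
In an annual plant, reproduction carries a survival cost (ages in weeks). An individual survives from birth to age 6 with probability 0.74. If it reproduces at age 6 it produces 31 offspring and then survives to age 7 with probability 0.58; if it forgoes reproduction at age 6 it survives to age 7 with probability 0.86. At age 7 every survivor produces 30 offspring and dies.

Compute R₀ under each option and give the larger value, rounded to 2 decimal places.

breed at age 6: R₀ = 0.74 × (31 + 0.58 × 30) = 0.74 × 48.4000 = 35.8160
delay to age 7: R₀ = 0.74 × (0.86 × 30) = 0.74 × 25.8000 = 19.0920
Higher: breed at age 6 (35.8160).

35.82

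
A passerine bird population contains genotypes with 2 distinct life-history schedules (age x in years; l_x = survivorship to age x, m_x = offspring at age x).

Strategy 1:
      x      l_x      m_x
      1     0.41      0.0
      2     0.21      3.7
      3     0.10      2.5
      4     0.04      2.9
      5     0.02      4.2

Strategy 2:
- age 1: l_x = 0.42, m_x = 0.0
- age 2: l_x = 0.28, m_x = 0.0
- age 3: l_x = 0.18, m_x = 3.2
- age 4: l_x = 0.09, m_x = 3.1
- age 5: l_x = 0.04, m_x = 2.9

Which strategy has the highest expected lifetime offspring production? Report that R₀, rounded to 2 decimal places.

1.23

Strategy 1: R₀ = 0.41×0.0 + 0.21×3.7 + 0.10×2.5 + 0.04×2.9 + 0.02×4.2 = 1.2270
Strategy 2: R₀ = 0.42×0.0 + 0.28×0.0 + 0.18×3.2 + 0.09×3.1 + 0.04×2.9 = 0.9710
Highest R₀: strategy 1 with 1.2270.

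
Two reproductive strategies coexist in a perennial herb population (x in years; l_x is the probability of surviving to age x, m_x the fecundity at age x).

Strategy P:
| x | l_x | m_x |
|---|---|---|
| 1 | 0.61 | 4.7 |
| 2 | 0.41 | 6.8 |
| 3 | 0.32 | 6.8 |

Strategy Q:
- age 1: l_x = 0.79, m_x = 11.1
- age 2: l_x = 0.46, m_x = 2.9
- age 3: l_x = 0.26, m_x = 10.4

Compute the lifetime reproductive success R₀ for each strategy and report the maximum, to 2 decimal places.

Strategy P: R₀ = 0.61×4.7 + 0.41×6.8 + 0.32×6.8 = 7.8310
Strategy Q: R₀ = 0.79×11.1 + 0.46×2.9 + 0.26×10.4 = 12.8070
Highest R₀: strategy Q with 12.8070.

12.81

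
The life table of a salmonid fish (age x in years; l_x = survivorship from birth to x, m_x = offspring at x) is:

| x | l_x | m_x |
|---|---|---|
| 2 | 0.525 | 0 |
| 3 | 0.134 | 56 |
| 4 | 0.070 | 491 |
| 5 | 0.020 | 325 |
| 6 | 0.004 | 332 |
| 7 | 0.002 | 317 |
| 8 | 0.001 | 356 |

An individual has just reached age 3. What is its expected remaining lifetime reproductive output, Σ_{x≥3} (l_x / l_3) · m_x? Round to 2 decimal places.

l_3 = 0.134. Conditional survival from age 3 to x is l_x / l_3.
  x=3: (0.134/0.134) × 56 = 56.0000
  x=4: (0.070/0.134) × 491 = 256.4925
  x=5: (0.020/0.134) × 325 = 48.5075
  x=6: (0.004/0.134) × 332 = 9.9104
  x=7: (0.002/0.134) × 317 = 4.7313
  x=8: (0.001/0.134) × 356 = 2.6567
Sum = 56.0000 + 256.4925 + 48.5075 + 9.9104 + 4.7313 + 2.6567 = 378.2985

378.30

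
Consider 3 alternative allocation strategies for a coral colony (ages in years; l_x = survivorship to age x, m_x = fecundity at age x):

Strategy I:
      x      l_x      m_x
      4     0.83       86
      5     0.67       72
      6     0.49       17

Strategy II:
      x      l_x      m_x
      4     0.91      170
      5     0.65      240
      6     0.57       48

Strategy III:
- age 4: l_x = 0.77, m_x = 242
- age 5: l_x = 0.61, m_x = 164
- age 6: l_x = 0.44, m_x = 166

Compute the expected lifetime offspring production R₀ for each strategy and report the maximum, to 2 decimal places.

Strategy I: R₀ = 0.83×86 + 0.67×72 + 0.49×17 = 127.9500
Strategy II: R₀ = 0.91×170 + 0.65×240 + 0.57×48 = 338.0600
Strategy III: R₀ = 0.77×242 + 0.61×164 + 0.44×166 = 359.4200
Highest R₀: strategy III with 359.4200.

359.42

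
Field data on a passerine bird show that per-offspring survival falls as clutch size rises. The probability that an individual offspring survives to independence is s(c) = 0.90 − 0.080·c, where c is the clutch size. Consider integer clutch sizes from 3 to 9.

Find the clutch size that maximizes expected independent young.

Expected independent young = c × s(c):
  c=3: 3 × 0.660 = 1.980
  c=4: 4 × 0.580 = 2.320
  c=5: 5 × 0.500 = 2.500
  c=6: 6 × 0.420 = 2.520
  c=7: 7 × 0.340 = 2.380
  c=8: 8 × 0.260 = 2.080
  c=9: 9 × 0.180 = 1.620
Maximum at c = 6 (2.520 independent young).

6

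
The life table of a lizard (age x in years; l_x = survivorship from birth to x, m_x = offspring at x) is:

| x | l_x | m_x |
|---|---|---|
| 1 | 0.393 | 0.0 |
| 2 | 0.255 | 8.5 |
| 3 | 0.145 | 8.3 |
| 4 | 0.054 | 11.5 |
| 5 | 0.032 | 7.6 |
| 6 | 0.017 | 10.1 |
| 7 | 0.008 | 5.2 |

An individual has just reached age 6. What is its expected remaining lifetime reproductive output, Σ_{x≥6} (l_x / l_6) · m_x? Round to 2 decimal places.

12.55

l_6 = 0.017. Conditional survival from age 6 to x is l_x / l_6.
  x=6: (0.017/0.017) × 10.1 = 10.1000
  x=7: (0.008/0.017) × 5.2 = 2.4471
Sum = 10.1000 + 2.4471 = 12.5471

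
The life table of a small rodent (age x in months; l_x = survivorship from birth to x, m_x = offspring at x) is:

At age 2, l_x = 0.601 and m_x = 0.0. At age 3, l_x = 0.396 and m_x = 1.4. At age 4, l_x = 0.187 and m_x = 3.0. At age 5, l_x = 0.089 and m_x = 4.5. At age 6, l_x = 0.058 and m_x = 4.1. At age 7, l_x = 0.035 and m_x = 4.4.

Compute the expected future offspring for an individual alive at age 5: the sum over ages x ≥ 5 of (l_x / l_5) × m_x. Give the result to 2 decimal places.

l_5 = 0.089. Conditional survival from age 5 to x is l_x / l_5.
  x=5: (0.089/0.089) × 4.5 = 4.5000
  x=6: (0.058/0.089) × 4.1 = 2.6719
  x=7: (0.035/0.089) × 4.4 = 1.7303
Sum = 4.5000 + 2.6719 + 1.7303 = 8.9022

8.90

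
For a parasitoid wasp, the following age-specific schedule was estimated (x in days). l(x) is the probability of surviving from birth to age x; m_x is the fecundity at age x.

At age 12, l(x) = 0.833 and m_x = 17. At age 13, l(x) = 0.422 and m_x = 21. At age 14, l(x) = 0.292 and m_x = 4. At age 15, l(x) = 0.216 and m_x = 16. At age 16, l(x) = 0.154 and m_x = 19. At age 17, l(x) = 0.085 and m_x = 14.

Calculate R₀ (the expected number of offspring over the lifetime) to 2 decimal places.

R₀ = Σ l(x) m_x:
  age 12: 0.833 × 17 = 14.1610
  age 13: 0.422 × 21 = 8.8620
  age 14: 0.292 × 4 = 1.1680
  age 15: 0.216 × 16 = 3.4560
  age 16: 0.154 × 19 = 2.9260
  age 17: 0.085 × 14 = 1.1900
R₀ = 14.1610 + 8.8620 + 1.1680 + 3.4560 + 2.9260 + 1.1900 = 31.7630

31.76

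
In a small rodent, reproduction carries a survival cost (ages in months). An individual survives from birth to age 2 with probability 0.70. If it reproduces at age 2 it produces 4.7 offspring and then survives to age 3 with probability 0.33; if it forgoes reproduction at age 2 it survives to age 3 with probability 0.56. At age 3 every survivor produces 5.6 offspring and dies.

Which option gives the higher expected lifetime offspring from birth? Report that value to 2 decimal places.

4.58

breed at age 2: R₀ = 0.70 × (4.7 + 0.33 × 5.6) = 0.70 × 6.5480 = 4.5836
delay to age 3: R₀ = 0.70 × (0.56 × 5.6) = 0.70 × 3.1360 = 2.1952
Higher: breed at age 2 (4.5836).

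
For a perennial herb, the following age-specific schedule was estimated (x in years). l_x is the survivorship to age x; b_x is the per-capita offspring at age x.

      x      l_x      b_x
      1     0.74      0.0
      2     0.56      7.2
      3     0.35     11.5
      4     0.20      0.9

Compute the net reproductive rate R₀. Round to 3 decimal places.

8.237

R₀ = Σ l_x b_x:
  age 1: 0.74 × 0.0 = 0.0000
  age 2: 0.56 × 7.2 = 4.0320
  age 3: 0.35 × 11.5 = 4.0250
  age 4: 0.20 × 0.9 = 0.1800
R₀ = 0.0000 + 4.0320 + 4.0250 + 0.1800 = 8.2370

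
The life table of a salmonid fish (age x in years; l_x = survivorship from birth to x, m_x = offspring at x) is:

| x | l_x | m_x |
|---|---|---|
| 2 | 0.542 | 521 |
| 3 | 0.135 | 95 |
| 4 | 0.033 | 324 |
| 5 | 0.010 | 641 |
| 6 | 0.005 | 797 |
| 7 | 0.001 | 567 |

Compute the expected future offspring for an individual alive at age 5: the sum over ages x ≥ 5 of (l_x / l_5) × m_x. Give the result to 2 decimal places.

l_5 = 0.010. Conditional survival from age 5 to x is l_x / l_5.
  x=5: (0.010/0.010) × 641 = 641.0000
  x=6: (0.005/0.010) × 797 = 398.5000
  x=7: (0.001/0.010) × 567 = 56.7000
Sum = 641.0000 + 398.5000 + 56.7000 = 1096.2000

1096.20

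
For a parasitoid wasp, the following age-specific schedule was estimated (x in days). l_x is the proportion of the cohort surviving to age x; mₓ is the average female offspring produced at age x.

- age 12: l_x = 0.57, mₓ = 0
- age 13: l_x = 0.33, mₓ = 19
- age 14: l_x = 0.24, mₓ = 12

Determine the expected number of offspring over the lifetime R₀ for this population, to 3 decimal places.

R₀ = Σ l_x mₓ:
  age 12: 0.57 × 0 = 0.0000
  age 13: 0.33 × 19 = 6.2700
  age 14: 0.24 × 12 = 2.8800
R₀ = 0.0000 + 6.2700 + 2.8800 = 9.1500

9.150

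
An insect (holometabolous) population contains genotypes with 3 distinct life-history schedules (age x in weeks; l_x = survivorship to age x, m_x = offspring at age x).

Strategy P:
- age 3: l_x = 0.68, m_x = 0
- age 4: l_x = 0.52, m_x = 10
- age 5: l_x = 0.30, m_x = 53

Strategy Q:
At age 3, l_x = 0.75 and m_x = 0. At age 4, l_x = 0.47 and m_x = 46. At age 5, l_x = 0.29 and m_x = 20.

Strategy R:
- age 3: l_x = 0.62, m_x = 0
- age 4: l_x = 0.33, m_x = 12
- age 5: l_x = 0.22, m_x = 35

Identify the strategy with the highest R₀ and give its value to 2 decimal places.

Strategy P: R₀ = 0.68×0 + 0.52×10 + 0.30×53 = 21.1000
Strategy Q: R₀ = 0.75×0 + 0.47×46 + 0.29×20 = 27.4200
Strategy R: R₀ = 0.62×0 + 0.33×12 + 0.22×35 = 11.6600
Highest R₀: strategy Q with 27.4200.

27.42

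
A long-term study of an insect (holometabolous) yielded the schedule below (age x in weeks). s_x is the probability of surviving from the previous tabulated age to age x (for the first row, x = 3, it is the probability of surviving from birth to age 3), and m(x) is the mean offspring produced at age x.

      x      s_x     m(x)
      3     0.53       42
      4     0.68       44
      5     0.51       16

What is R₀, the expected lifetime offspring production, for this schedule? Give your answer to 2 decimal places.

Survivorship from birth: l_x = s_3·s_4·…·s_x.
  l_3 = 0.53000
  l_4 = 0.36040
  l_5 = 0.18380
R₀ = Σ l_x m(x):
  age 3: 0.53000 × 42 = 22.2600
  age 4: 0.36040 × 44 = 15.8576
  age 5: 0.18380 × 16 = 2.9408
R₀ = 22.2600 + 15.8576 + 2.9408 = 41.0584

41.06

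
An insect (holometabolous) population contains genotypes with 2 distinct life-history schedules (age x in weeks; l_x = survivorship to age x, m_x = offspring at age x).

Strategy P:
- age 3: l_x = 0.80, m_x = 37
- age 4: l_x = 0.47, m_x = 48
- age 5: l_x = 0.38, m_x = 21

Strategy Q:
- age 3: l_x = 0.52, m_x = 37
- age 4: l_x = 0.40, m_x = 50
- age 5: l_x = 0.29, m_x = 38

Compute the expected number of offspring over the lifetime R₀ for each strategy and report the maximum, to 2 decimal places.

60.14

Strategy P: R₀ = 0.80×37 + 0.47×48 + 0.38×21 = 60.1400
Strategy Q: R₀ = 0.52×37 + 0.40×50 + 0.29×38 = 50.2600
Highest R₀: strategy P with 60.1400.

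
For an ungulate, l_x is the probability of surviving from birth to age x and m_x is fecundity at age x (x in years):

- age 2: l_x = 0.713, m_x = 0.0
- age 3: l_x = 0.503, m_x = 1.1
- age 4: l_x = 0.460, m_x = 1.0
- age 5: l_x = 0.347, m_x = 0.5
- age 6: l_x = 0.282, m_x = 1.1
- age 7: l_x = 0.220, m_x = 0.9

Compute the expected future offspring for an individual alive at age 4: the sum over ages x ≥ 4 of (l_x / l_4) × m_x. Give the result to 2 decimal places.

l_4 = 0.460. Conditional survival from age 4 to x is l_x / l_4.
  x=4: (0.460/0.460) × 1.0 = 1.0000
  x=5: (0.347/0.460) × 0.5 = 0.3772
  x=6: (0.282/0.460) × 1.1 = 0.6743
  x=7: (0.220/0.460) × 0.9 = 0.4304
Sum = 1.0000 + 0.3772 + 0.6743 + 0.4304 = 2.4820

2.48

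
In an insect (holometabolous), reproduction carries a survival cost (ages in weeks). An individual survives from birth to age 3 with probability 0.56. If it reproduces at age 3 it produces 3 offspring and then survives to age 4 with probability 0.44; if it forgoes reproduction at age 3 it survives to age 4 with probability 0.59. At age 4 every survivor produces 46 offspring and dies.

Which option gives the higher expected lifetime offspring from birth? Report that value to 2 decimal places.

15.20

breed at age 3: R₀ = 0.56 × (3 + 0.44 × 46) = 0.56 × 23.2400 = 13.0144
delay to age 4: R₀ = 0.56 × (0.59 × 46) = 0.56 × 27.1400 = 15.1984
Higher: delay to age 4 (15.1984).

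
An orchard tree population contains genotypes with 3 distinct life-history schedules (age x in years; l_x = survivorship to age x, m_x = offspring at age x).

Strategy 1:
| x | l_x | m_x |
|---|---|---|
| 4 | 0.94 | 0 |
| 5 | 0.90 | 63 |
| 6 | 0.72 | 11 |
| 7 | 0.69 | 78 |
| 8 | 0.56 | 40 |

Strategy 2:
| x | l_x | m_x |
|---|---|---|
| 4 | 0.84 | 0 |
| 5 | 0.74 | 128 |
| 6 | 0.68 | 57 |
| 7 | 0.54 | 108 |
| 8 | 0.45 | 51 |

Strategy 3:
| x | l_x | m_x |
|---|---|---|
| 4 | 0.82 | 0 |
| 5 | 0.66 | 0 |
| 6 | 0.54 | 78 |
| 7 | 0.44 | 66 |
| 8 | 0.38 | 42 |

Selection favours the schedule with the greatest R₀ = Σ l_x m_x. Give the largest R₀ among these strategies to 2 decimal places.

Strategy 1: R₀ = 0.94×0 + 0.90×63 + 0.72×11 + 0.69×78 + 0.56×40 = 140.8400
Strategy 2: R₀ = 0.84×0 + 0.74×128 + 0.68×57 + 0.54×108 + 0.45×51 = 214.7500
Strategy 3: R₀ = 0.82×0 + 0.66×0 + 0.54×78 + 0.44×66 + 0.38×42 = 87.1200
Highest R₀: strategy 2 with 214.7500.

214.75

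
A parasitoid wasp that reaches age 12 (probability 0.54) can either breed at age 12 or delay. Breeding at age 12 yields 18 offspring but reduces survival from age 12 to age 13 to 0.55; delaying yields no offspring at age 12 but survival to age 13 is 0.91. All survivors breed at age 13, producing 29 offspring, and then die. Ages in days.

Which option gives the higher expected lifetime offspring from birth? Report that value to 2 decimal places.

breed at age 12: R₀ = 0.54 × (18 + 0.55 × 29) = 0.54 × 33.9500 = 18.3330
delay to age 13: R₀ = 0.54 × (0.91 × 29) = 0.54 × 26.3900 = 14.2506
Higher: breed at age 12 (18.3330).

18.33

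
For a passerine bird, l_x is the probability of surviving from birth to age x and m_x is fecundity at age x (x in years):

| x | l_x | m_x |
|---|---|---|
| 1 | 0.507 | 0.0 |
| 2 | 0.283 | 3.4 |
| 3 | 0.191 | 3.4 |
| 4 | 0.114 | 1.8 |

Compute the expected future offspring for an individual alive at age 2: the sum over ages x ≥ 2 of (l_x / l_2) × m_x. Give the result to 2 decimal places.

6.42

l_2 = 0.283. Conditional survival from age 2 to x is l_x / l_2.
  x=2: (0.283/0.283) × 3.4 = 3.4000
  x=3: (0.191/0.283) × 3.4 = 2.2947
  x=4: (0.114/0.283) × 1.8 = 0.7251
Sum = 3.4000 + 2.2947 + 0.7251 = 6.4198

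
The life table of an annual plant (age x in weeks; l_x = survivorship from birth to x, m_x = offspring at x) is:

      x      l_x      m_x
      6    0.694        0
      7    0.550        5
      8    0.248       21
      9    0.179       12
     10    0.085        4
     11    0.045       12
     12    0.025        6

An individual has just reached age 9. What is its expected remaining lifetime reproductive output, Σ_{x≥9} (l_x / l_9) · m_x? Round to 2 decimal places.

l_9 = 0.179. Conditional survival from age 9 to x is l_x / l_9.
  x=9: (0.179/0.179) × 12 = 12.0000
  x=10: (0.085/0.179) × 4 = 1.8994
  x=11: (0.045/0.179) × 12 = 3.0168
  x=12: (0.025/0.179) × 6 = 0.8380
Sum = 12.0000 + 1.8994 + 3.0168 + 0.8380 = 17.7542

17.75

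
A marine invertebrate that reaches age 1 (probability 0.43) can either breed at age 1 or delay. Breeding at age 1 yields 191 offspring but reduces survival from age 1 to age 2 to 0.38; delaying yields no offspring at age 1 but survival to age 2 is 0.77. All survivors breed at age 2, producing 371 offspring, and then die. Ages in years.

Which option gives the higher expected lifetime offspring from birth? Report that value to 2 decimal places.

breed at age 1: R₀ = 0.43 × (191 + 0.38 × 371) = 0.43 × 331.9800 = 142.7514
delay to age 2: R₀ = 0.43 × (0.77 × 371) = 0.43 × 285.6700 = 122.8381
Higher: breed at age 1 (142.7514).

142.75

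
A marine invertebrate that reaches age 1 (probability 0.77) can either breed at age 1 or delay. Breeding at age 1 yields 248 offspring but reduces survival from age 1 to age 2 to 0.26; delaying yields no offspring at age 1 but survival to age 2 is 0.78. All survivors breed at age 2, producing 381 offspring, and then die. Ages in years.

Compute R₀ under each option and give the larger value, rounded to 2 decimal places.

267.24

breed at age 1: R₀ = 0.77 × (248 + 0.26 × 381) = 0.77 × 347.0600 = 267.2362
delay to age 2: R₀ = 0.77 × (0.78 × 381) = 0.77 × 297.1800 = 228.8286
Higher: breed at age 1 (267.2362).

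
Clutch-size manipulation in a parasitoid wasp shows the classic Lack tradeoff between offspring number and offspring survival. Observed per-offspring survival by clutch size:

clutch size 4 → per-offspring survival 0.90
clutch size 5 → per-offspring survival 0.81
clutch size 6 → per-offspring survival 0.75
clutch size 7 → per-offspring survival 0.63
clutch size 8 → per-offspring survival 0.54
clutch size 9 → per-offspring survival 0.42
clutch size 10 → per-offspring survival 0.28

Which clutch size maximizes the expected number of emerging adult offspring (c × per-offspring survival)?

6

Expected emerging adult offspring = c × s(c):
  c=4: 4 × 0.90 = 3.600
  c=5: 5 × 0.81 = 4.050
  c=6: 6 × 0.75 = 4.500
  c=7: 7 × 0.63 = 4.410
  c=8: 8 × 0.54 = 4.320
  c=9: 9 × 0.42 = 3.780
  c=10: 10 × 0.28 = 2.800
Maximum at c = 6 (4.500 emerging adult offspring).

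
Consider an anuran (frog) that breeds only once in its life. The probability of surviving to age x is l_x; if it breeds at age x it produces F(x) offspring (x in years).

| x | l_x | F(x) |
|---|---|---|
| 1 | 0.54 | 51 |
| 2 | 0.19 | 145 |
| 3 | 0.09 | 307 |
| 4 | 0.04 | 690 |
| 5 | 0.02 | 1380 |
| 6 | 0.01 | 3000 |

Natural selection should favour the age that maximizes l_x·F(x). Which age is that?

6

Expected offspring if breeding at age x = l_x × F(x):
  age 1: 0.54 × 51 = 27.540
  age 2: 0.19 × 145 = 27.550
  age 3: 0.09 × 307 = 27.630
  age 4: 0.04 × 690 = 27.600
  age 5: 0.02 × 1380 = 27.600
  age 6: 0.01 × 3000 = 30.000
Maximum at age 6 (30.000).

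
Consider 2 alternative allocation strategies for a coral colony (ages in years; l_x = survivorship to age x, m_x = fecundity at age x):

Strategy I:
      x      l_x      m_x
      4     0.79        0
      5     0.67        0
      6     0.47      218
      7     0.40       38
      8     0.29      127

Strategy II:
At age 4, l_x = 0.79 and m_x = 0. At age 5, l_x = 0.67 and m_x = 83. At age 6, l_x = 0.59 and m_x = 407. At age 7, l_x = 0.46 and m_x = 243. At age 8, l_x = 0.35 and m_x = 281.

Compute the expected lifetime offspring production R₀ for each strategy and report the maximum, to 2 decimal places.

505.87

Strategy I: R₀ = 0.79×0 + 0.67×0 + 0.47×218 + 0.40×38 + 0.29×127 = 154.4900
Strategy II: R₀ = 0.79×0 + 0.67×83 + 0.59×407 + 0.46×243 + 0.35×281 = 505.8700
Highest R₀: strategy II with 505.8700.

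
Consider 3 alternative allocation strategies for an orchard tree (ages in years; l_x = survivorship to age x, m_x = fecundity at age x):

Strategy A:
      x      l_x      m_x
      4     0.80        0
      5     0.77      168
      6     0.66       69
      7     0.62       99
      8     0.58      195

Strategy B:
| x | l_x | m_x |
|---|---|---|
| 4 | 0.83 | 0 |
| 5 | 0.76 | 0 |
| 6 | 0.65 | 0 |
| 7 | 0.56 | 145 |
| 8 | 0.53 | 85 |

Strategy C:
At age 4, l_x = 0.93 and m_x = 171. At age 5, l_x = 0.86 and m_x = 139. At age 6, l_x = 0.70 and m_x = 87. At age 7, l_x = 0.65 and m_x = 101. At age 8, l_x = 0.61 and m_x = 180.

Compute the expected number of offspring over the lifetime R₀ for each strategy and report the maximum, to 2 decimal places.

Strategy A: R₀ = 0.80×0 + 0.77×168 + 0.66×69 + 0.62×99 + 0.58×195 = 349.3800
Strategy B: R₀ = 0.83×0 + 0.76×0 + 0.65×0 + 0.56×145 + 0.53×85 = 126.2500
Strategy C: R₀ = 0.93×171 + 0.86×139 + 0.70×87 + 0.65×101 + 0.61×180 = 514.9200
Highest R₀: strategy C with 514.9200.

514.92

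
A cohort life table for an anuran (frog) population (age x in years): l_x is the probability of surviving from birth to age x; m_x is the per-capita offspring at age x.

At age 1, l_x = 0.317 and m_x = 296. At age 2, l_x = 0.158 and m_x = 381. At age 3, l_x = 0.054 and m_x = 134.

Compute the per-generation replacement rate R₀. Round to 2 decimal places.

161.27

R₀ = Σ l_x m_x:
  age 1: 0.317 × 296 = 93.8320
  age 2: 0.158 × 381 = 60.1980
  age 3: 0.054 × 134 = 7.2360
R₀ = 93.8320 + 60.1980 + 7.2360 = 161.2660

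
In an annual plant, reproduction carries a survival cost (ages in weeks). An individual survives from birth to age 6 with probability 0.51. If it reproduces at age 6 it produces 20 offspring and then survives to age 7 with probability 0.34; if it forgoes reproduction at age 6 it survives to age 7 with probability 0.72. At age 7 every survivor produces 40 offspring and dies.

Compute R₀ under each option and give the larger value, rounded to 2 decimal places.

breed at age 6: R₀ = 0.51 × (20 + 0.34 × 40) = 0.51 × 33.6000 = 17.1360
delay to age 7: R₀ = 0.51 × (0.72 × 40) = 0.51 × 28.8000 = 14.6880
Higher: breed at age 6 (17.1360).

17.14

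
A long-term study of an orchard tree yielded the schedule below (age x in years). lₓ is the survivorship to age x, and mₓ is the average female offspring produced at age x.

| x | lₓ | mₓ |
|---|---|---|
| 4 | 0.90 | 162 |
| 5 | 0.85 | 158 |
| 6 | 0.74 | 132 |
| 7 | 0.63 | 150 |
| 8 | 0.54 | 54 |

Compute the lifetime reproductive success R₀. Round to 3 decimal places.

501.440

R₀ = Σ lₓ mₓ:
  age 4: 0.90 × 162 = 145.8000
  age 5: 0.85 × 158 = 134.3000
  age 6: 0.74 × 132 = 97.6800
  age 7: 0.63 × 150 = 94.5000
  age 8: 0.54 × 54 = 29.1600
R₀ = 145.8000 + 134.3000 + 97.6800 + 94.5000 + 29.1600 = 501.4400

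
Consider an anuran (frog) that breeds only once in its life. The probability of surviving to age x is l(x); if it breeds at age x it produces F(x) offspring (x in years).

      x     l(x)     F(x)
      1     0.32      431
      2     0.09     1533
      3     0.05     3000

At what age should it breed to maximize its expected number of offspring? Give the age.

Expected offspring if breeding at age x = l(x) × F(x):
  age 1: 0.32 × 431 = 137.920
  age 2: 0.09 × 1533 = 137.970
  age 3: 0.05 × 3000 = 150.000
Maximum at age 3 (150.000).

3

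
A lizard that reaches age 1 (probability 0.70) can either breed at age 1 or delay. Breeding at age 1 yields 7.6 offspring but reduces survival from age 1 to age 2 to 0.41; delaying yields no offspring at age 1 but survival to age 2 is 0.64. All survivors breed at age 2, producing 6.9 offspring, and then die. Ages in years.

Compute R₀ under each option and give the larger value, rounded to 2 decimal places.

breed at age 1: R₀ = 0.70 × (7.6 + 0.41 × 6.9) = 0.70 × 10.4290 = 7.3003
delay to age 2: R₀ = 0.70 × (0.64 × 6.9) = 0.70 × 4.4160 = 3.0912
Higher: breed at age 1 (7.3003).

7.30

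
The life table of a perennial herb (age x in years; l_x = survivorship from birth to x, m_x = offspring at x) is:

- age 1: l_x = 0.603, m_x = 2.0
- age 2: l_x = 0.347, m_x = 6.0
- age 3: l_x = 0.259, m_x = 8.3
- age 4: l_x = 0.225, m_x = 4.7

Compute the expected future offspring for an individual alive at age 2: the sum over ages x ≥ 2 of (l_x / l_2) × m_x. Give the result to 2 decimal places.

15.24

l_2 = 0.347. Conditional survival from age 2 to x is l_x / l_2.
  x=2: (0.347/0.347) × 6.0 = 6.0000
  x=3: (0.259/0.347) × 8.3 = 6.1951
  x=4: (0.225/0.347) × 4.7 = 3.0476
Sum = 6.0000 + 6.1951 + 3.0476 = 15.2427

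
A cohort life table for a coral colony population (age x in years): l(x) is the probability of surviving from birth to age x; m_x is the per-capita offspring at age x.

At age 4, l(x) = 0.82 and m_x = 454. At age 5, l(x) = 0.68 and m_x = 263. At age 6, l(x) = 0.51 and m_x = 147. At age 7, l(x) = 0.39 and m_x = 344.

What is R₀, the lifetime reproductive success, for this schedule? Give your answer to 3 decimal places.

R₀ = Σ l(x) m_x:
  age 4: 0.82 × 454 = 372.2800
  age 5: 0.68 × 263 = 178.8400
  age 6: 0.51 × 147 = 74.9700
  age 7: 0.39 × 344 = 134.1600
R₀ = 372.2800 + 178.8400 + 74.9700 + 134.1600 = 760.2500

760.250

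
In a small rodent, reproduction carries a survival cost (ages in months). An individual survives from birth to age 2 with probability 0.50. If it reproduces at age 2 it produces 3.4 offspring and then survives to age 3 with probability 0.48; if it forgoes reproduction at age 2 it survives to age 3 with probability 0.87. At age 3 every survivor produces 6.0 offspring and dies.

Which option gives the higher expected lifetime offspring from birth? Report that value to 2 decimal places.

3.14

breed at age 2: R₀ = 0.50 × (3.4 + 0.48 × 6.0) = 0.50 × 6.2800 = 3.1400
delay to age 3: R₀ = 0.50 × (0.87 × 6.0) = 0.50 × 5.2200 = 2.6100
Higher: breed at age 2 (3.1400).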